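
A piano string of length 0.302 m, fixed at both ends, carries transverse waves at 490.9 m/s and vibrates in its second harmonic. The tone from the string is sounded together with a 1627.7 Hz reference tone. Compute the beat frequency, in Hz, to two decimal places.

For a string fixed at both ends, f_n = n·v/(2L) = 2·490.9/(2·0.302) = 1625.4967 Hz.
f_beat = |1625.4967 − 1627.7| = 2.20 Hz.

2.20 Hz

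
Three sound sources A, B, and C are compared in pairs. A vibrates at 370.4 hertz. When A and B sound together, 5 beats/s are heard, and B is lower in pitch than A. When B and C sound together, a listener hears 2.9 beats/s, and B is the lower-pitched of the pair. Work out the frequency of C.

B is below A, so f_B = 370.4 − 5 = 365.4 Hz.
C is above B, so f_C = 365.4 + 2.9 = 368.3 Hz.

368.3 Hz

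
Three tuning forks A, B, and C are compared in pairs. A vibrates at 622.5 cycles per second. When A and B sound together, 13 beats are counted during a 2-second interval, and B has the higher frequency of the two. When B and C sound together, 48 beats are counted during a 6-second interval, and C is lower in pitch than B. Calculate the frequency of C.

A–B: Beat frequency = 13/2 = 6.5 Hz.
B is above A, so f_B = 622.5 + 6.5 = 629 Hz.
B–C: Beat frequency = 48/6 = 8 Hz.
C is below B, so f_C = 629 − 8 = 621 Hz.

621 Hz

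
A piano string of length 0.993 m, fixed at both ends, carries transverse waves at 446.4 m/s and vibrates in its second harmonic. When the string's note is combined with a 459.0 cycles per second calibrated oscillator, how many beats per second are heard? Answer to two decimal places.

9.45 Hz

For a string fixed at both ends, f_n = n·v/(2L) = 2·446.4/(2·0.993) = 449.5468 Hz.
f_beat = |449.5468 − 459.0| = 9.45 Hz.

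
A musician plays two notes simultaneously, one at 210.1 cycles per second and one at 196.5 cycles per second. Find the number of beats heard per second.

13.6 Hz

The beat frequency equals the magnitude of the frequency difference.
|210.1 − 196.5| = 13.6 Hz.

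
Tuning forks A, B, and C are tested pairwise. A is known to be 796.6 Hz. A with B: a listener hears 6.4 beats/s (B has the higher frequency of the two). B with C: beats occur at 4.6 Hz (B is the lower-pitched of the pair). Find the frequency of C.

807.6 Hz

B is above A, so f_B = 796.6 + 6.4 = 803 Hz.
C is above B, so f_C = 803 + 4.6 = 807.6 Hz.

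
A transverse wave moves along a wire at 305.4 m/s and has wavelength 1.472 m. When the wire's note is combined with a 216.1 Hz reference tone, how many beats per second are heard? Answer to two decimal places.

8.63 Hz

Source frequency f = v/λ = 305.4/1.472 = 207.4728 Hz.
f_beat = |207.4728 − 216.1| = 8.63 Hz.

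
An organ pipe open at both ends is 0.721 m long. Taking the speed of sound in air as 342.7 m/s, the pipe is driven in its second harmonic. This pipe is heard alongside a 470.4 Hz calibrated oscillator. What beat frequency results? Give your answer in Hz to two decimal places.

4.91 Hz

Open pipe: f_n = n·v/(2L) = 2·342.7/(2·0.721) = 475.3121 Hz.
f_beat = |475.3121 − 470.4| = 4.91 Hz.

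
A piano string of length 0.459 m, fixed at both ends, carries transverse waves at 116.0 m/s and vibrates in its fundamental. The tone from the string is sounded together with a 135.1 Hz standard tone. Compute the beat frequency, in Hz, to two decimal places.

8.74 Hz

For a string fixed at both ends, f_n = n·v/(2L) = 1·116.0/(2·0.459) = 126.3617 Hz.
f_beat = |126.3617 − 135.1| = 8.74 Hz.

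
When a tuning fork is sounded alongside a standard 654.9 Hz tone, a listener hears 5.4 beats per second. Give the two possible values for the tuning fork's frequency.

|f − 654.9| = 5.4, so f = 654.9 ± 5.4.

649.5 Hz or 660.3 Hz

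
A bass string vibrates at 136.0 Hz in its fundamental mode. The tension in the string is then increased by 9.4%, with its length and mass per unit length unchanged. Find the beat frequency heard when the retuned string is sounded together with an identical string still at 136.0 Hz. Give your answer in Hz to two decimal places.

For a string, f ∝ √T, so the new frequency is 136.0·√1.094 = 142.2485 Hz.
f_beat = |142.2485 − 136.0| = 6.25 Hz.

6.25 Hz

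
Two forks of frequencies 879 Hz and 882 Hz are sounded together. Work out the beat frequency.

Beats arise from superposition of two nearby frequencies; the beat rate is |f₁ − f₂|.
|879 − 882| = 3 Hz.

3 Hz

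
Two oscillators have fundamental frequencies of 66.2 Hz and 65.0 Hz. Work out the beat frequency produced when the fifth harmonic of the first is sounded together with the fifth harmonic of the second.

6.0 Hz

Fifth harmonic of the first: 5·66.2 = 331.0 Hz.
Fifth harmonic of the second: 5·65.0 = 325.0 Hz.
f_beat = |331.0 − 325.0| = 6.0 Hz.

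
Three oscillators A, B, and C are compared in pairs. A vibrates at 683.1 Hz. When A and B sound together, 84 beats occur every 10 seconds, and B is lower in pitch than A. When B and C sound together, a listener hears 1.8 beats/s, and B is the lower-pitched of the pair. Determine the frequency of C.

A–B: Beat frequency = 84/10 = 8.4 Hz.
B is below A, so f_B = 683.1 − 8.4 = 674.7 Hz.
C is above B, so f_C = 674.7 + 1.8 = 676.5 Hz.

676.5 Hz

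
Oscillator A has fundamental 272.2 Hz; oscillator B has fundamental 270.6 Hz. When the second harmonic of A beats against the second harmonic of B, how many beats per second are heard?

3.2 Hz

Second harmonic of the first: 2·272.2 = 544.4 Hz.
Second harmonic of the second: 2·270.6 = 541.2 Hz.
f_beat = |544.4 − 541.2| = 3.2 Hz.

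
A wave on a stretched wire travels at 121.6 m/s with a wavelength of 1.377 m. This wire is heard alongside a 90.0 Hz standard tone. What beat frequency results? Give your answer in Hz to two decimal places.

1.69 Hz

Source frequency f = v/λ = 121.6/1.377 = 88.3079 Hz.
f_beat = |88.3079 − 90.0| = 1.69 Hz.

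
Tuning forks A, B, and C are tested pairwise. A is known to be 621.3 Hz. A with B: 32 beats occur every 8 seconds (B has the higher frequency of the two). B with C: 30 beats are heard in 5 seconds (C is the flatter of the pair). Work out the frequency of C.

A–B: Beat frequency = 32/8 = 4 Hz.
B is above A, so f_B = 621.3 + 4 = 625.3 Hz.
B–C: Beat frequency = 30/5 = 6 Hz.
C is below B, so f_C = 625.3 − 6 = 619.3 Hz.

619.3 Hz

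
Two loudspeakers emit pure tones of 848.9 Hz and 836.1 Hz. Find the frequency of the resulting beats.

The beat frequency equals the magnitude of the frequency difference.
|848.9 − 836.1| = 12.8 Hz.

12.8 Hz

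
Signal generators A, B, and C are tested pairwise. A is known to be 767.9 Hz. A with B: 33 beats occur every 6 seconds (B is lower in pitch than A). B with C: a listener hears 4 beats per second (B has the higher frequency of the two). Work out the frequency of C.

758.4 Hz

A–B: Beat frequency = 33/6 = 5.5 Hz.
B is below A, so f_B = 767.9 − 5.5 = 762.4 Hz.
C is below B, so f_C = 762.4 − 4 = 758.4 Hz.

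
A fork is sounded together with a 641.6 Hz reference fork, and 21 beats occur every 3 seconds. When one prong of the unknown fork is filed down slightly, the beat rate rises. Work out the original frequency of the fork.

Beat frequency = 21/3 = 7 Hz.
|f − 641.6| = 7, so the fork was at either 634.6 Hz or 648.6 Hz.
Filing a prong removes mass and raises the fork's frequency; the adjustment raises the fork's frequency.
The beat rate rose, so the adjustment moved the fork further from 641.6 Hz — it was already above the reference.

648.6 Hz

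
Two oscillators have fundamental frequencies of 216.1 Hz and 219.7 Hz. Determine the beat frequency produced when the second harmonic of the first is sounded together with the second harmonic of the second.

7.2 Hz

Second harmonic of the first: 2·216.1 = 432.2 Hz.
Second harmonic of the second: 2·219.7 = 439.4 Hz.
f_beat = |432.2 − 439.4| = 7.2 Hz.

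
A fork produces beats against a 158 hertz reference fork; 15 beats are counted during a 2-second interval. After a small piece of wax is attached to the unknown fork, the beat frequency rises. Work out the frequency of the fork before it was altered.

Beat frequency = 15/2 = 7.5 Hz.
|f − 158| = 7.5, so the fork was at either 150.5 Hz or 165.5 Hz.
Loading a fork with wax lowers its frequency; the adjustment lowers the fork's frequency.
The beat rate rose, so the adjustment moved the fork further from 158 Hz — it was already below the reference.

150.5 Hz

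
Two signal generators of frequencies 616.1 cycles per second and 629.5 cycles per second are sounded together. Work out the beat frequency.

13.4 Hz

f_beat = |f₁ − f₂|.
|616.1 − 629.5| = 13.4 Hz.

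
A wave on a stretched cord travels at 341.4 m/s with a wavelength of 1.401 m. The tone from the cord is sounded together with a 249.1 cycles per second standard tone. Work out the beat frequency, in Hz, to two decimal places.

Source frequency f = v/λ = 341.4/1.401 = 243.6831 Hz.
f_beat = |243.6831 − 249.1| = 5.42 Hz.

5.42 Hz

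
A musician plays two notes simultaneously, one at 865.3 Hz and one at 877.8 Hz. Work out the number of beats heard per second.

12.5 Hz

The beat frequency equals the magnitude of the frequency difference.
|865.3 − 877.8| = 12.5 Hz.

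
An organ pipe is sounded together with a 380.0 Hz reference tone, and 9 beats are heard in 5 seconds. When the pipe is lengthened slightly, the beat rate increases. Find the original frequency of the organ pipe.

378.2 Hz

Beat frequency = 9/5 = 1.8 Hz.
|f − 380.0| = 1.8, so the organ pipe was at either 378.2 Hz or 381.8 Hz.
A longer pipe has a lower fundamental; the adjustment lowers the organ pipe's frequency.
The beat rate rose, so the adjustment moved the organ pipe further from 380.0 Hz — it was already below the reference.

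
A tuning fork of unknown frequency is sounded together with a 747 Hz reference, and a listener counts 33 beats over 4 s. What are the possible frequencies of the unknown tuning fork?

Beat frequency = 33/4 = 8.25 Hz.
|f − 747| = 8.25, so f = 747 ± 8.25.

738.75 Hz or 755.25 Hz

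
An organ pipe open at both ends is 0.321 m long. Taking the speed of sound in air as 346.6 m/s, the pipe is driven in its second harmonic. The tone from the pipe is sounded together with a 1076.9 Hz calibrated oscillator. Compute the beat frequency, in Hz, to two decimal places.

Open pipe: f_n = n·v/(2L) = 2·346.6/(2·0.321) = 1079.7508 Hz.
f_beat = |1079.7508 − 1076.9| = 2.85 Hz.

2.85 Hz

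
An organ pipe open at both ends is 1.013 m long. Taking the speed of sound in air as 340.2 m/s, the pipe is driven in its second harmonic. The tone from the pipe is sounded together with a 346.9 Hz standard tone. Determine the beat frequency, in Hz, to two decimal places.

Open pipe: f_n = n·v/(2L) = 2·340.2/(2·1.013) = 335.8342 Hz.
f_beat = |335.8342 − 346.9| = 11.07 Hz.

11.07 Hz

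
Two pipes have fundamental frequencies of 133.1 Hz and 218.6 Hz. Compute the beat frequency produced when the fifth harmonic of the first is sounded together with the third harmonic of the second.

9.7 Hz

Fifth harmonic of the first: 5·133.1 = 665.5 Hz.
Third harmonic of the second: 3·218.6 = 655.8 Hz.
f_beat = |665.5 − 655.8| = 9.7 Hz.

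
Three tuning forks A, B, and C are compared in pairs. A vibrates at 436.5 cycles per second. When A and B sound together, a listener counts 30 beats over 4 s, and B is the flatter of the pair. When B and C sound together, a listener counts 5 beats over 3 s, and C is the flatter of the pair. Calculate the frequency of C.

A–B: Beat frequency = 30/4 = 7.5 Hz.
B is below A, so f_B = 436.5 − 7.5 = 429 Hz.
B–C: Beat frequency = 5/3 = 1.6667 Hz.
C is below B, so f_C = 429 − 1.6667 = 427.3333 Hz.

427.3333 Hz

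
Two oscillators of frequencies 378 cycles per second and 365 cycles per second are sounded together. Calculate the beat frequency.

13 Hz

Beats arise from superposition of two nearby frequencies; the beat rate is |f₁ − f₂|.
|378 − 365| = 13 Hz.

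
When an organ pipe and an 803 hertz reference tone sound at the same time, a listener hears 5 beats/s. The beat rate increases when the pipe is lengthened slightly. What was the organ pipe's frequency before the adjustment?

|f − 803| = 5, so the organ pipe was at either 798 Hz or 808 Hz.
A longer pipe has a lower fundamental; the adjustment lowers the organ pipe's frequency.
The beat rate rose, so the adjustment moved the organ pipe further from 803 Hz — it was already below the reference.

798 Hz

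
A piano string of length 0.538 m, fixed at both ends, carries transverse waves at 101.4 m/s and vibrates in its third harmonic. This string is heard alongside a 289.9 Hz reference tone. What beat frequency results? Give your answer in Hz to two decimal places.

For a string fixed at both ends, f_n = n·v/(2L) = 3·101.4/(2·0.538) = 282.7138 Hz.
f_beat = |282.7138 − 289.9| = 7.19 Hz.

7.19 Hz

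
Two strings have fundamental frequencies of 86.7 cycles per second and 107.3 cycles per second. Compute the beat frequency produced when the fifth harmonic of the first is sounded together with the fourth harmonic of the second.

4.3 Hz

Fifth harmonic of the first: 5·86.7 = 433.5 Hz.
Fourth harmonic of the second: 4·107.3 = 429.2 Hz.
f_beat = |433.5 − 429.2| = 4.3 Hz.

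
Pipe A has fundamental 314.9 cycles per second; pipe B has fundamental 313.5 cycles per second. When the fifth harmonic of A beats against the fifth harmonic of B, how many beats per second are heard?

7.0 Hz

Fifth harmonic of the first: 5·314.9 = 1574.5 Hz.
Fifth harmonic of the second: 5·313.5 = 1567.5 Hz.
f_beat = |1574.5 − 1567.5| = 7.0 Hz.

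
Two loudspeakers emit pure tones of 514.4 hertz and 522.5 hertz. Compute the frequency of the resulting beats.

8.1 Hz

f_beat = |f₁ − f₂|.
|514.4 − 522.5| = 8.1 Hz.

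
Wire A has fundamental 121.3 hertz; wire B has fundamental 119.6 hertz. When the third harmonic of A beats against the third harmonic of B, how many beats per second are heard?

5.1 Hz

Third harmonic of the first: 3·121.3 = 363.9 Hz.
Third harmonic of the second: 3·119.6 = 358.8 Hz.
f_beat = |363.9 − 358.8| = 5.1 Hz.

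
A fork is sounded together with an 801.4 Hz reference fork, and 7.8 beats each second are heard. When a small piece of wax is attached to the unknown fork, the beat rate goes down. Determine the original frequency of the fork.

|f − 801.4| = 7.8, so the fork was at either 793.6 Hz or 809.2 Hz.
Loading a fork with wax lowers its frequency; the adjustment lowers the fork's frequency.
The beat rate fell, so the adjustment moved the fork toward 801.4 Hz — it must have started above the reference.

809.2 Hz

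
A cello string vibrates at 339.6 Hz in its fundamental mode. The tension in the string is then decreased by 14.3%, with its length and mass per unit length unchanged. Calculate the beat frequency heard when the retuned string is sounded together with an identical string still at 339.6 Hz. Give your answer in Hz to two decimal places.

For a string, f ∝ √T, so the new frequency is 339.6·√0.857 = 314.3823 Hz.
f_beat = |314.3823 − 339.6| = 25.22 Hz.

25.22 Hz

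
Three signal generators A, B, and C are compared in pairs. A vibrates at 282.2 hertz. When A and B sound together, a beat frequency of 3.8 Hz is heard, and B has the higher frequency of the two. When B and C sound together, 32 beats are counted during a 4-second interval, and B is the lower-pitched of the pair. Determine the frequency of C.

294 Hz

B is above A, so f_B = 282.2 + 3.8 = 286 Hz.
B–C: Beat frequency = 32/4 = 8 Hz.
C is above B, so f_C = 286 + 8 = 294 Hz.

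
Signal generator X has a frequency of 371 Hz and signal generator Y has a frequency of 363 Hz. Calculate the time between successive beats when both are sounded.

0.125 s

f_beat = |371 − 363| = 8 Hz.
Beat period T = 1 / f_beat = 1 / 8 s.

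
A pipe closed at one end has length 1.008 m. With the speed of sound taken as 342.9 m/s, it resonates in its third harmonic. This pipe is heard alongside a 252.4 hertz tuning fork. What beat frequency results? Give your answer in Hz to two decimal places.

Closed pipe (odd harmonics): f_n = n·v/(4L) = 3·342.9/(4·1.008) = 255.1339 Hz.
f_beat = |255.1339 − 252.4| = 2.73 Hz.

2.73 Hz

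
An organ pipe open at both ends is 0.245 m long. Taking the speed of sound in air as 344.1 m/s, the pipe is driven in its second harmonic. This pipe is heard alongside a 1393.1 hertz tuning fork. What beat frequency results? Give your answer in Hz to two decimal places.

11.39 Hz

Open pipe: f_n = n·v/(2L) = 2·344.1/(2·0.245) = 1404.4898 Hz.
f_beat = |1404.4898 − 1393.1| = 11.39 Hz.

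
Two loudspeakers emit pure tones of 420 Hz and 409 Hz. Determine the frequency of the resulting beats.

The beat frequency equals the magnitude of the frequency difference.
|420 − 409| = 11 Hz.

11 Hz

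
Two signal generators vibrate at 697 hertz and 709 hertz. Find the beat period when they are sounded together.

0.083 s

f_beat = |697 − 709| = 12 Hz.
Beat period T = 1 / f_beat = 1 / 12 s.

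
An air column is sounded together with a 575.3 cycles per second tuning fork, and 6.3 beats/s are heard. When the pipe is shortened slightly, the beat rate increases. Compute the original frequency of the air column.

|f − 575.3| = 6.3, so the air column was at either 569 Hz or 581.6 Hz.
A shorter pipe has a higher fundamental; the adjustment raises the air column's frequency.
The beat rate rose, so the adjustment moved the air column further from 575.3 Hz — it was already above the reference.

581.6 Hz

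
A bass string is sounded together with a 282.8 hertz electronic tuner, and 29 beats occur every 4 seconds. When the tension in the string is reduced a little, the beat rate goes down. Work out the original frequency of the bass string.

Beat frequency = 29/4 = 7.25 Hz.
|f − 282.8| = 7.25, so the bass string was at either 275.55 Hz or 290.05 Hz.
Lower tension means lower frequency; the adjustment lowers the bass string's frequency.
The beat rate fell, so the adjustment moved the bass string toward 282.8 Hz — it must have started above the reference.

290.05 Hz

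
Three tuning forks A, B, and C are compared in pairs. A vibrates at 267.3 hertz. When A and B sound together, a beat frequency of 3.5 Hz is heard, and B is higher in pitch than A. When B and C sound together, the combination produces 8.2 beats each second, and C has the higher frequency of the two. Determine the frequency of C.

B is above A, so f_B = 267.3 + 3.5 = 270.8 Hz.
C is above B, so f_C = 270.8 + 8.2 = 279 Hz.

279 Hz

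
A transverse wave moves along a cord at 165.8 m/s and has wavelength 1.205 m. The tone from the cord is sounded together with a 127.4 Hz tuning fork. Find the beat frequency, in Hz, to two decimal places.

10.19 Hz

Source frequency f = v/λ = 165.8/1.205 = 137.5934 Hz.
f_beat = |137.5934 − 127.4| = 10.19 Hz.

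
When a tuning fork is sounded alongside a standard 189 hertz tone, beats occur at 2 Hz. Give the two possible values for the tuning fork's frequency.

187 Hz or 191 Hz

|f − 189| = 2, so f = 189 ± 2.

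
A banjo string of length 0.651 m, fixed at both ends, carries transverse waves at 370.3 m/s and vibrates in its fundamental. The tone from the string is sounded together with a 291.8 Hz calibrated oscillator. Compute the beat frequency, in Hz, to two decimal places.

For a string fixed at both ends, f_n = n·v/(2L) = 1·370.3/(2·0.651) = 284.4086 Hz.
f_beat = |284.4086 − 291.8| = 7.39 Hz.

7.39 Hz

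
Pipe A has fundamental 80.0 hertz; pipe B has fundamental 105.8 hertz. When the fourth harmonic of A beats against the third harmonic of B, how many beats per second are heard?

Fourth harmonic of the first: 4·80.0 = 320.0 Hz.
Third harmonic of the second: 3·105.8 = 317.4 Hz.
f_beat = |320.0 − 317.4| = 2.6 Hz.

2.6 Hz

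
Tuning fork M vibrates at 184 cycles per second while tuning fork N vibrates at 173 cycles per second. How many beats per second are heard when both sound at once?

Beats arise from superposition of two nearby frequencies; the beat rate is |f₁ − f₂|.
|184 − 173| = 11 Hz.

11 Hz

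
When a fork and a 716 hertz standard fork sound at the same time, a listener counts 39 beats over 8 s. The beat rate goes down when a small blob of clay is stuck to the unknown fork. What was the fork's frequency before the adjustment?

720.875 Hz

Beat frequency = 39/8 = 4.875 Hz.
|f − 716| = 4.875, so the fork was at either 711.125 Hz or 720.875 Hz.
Adding mass to a fork lowers its frequency; the adjustment lowers the fork's frequency.
The beat rate fell, so the adjustment moved the fork toward 716 Hz — it must have started above the reference.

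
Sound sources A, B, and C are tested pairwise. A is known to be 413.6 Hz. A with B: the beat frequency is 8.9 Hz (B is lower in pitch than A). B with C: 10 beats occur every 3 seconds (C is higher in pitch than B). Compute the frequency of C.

408.0333 Hz

B is below A, so f_B = 413.6 − 8.9 = 404.7 Hz.
B–C: Beat frequency = 10/3 = 3.3333 Hz.
C is above B, so f_C = 404.7 + 3.3333 = 408.0333 Hz.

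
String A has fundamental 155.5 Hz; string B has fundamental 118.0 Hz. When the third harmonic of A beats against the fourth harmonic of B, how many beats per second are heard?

Third harmonic of the first: 3·155.5 = 466.5 Hz.
Fourth harmonic of the second: 4·118.0 = 472.0 Hz.
f_beat = |466.5 − 472.0| = 5.5 Hz.

5.5 Hz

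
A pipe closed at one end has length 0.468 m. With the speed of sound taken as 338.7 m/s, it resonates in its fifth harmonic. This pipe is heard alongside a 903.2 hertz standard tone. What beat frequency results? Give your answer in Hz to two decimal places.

1.45 Hz

Closed pipe (odd harmonics): f_n = n·v/(4L) = 5·338.7/(4·0.468) = 904.6474 Hz.
f_beat = |904.6474 − 903.2| = 1.45 Hz.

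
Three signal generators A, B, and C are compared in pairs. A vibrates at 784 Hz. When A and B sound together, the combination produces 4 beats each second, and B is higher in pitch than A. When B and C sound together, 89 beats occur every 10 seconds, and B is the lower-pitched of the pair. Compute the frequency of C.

796.9 Hz

B is above A, so f_B = 784 + 4 = 788 Hz.
B–C: Beat frequency = 89/10 = 8.9 Hz.
C is above B, so f_C = 788 + 8.9 = 796.9 Hz.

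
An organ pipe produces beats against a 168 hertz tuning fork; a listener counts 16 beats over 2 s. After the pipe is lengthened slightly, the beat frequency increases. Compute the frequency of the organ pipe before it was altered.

160 Hz

Beat frequency = 16/2 = 8 Hz.
|f − 168| = 8, so the organ pipe was at either 160 Hz or 176 Hz.
A longer pipe has a lower fundamental; the adjustment lowers the organ pipe's frequency.
The beat rate rose, so the adjustment moved the organ pipe further from 168 Hz — it was already below the reference.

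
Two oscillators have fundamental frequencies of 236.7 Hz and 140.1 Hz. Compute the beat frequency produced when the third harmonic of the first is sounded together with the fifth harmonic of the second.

9.6 Hz

Third harmonic of the first: 3·236.7 = 710.1 Hz.
Fifth harmonic of the second: 5·140.1 = 700.5 Hz.
f_beat = |710.1 − 700.5| = 9.6 Hz.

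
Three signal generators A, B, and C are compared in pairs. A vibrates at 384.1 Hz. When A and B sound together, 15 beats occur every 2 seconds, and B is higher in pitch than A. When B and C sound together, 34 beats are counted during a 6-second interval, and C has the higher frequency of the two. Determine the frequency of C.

A–B: Beat frequency = 15/2 = 7.5 Hz.
B is above A, so f_B = 384.1 + 7.5 = 391.6 Hz.
B–C: Beat frequency = 34/6 = 5.6667 Hz.
C is above B, so f_C = 391.6 + 5.6667 = 397.2667 Hz.

397.2667 Hz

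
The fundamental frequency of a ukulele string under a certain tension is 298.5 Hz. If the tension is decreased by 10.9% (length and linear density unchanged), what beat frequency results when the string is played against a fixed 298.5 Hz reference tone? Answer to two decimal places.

16.74 Hz

For a string, f ∝ √T, so the new frequency is 298.5·√0.891 = 281.7625 Hz.
f_beat = |281.7625 − 298.5| = 16.74 Hz.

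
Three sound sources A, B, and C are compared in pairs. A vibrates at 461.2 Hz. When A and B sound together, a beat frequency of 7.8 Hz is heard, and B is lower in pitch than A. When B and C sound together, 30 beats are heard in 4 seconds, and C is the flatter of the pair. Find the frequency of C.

445.9 Hz

B is below A, so f_B = 461.2 − 7.8 = 453.4 Hz.
B–C: Beat frequency = 30/4 = 7.5 Hz.
C is below B, so f_C = 453.4 − 7.5 = 445.9 Hz.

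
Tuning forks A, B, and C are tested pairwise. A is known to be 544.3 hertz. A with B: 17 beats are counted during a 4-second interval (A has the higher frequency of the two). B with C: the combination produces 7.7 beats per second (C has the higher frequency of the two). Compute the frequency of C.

547.75 Hz

A–B: Beat frequency = 17/4 = 4.25 Hz.
B is below A, so f_B = 544.3 − 4.25 = 540.05 Hz.
C is above B, so f_C = 540.05 + 7.7 = 547.75 Hz.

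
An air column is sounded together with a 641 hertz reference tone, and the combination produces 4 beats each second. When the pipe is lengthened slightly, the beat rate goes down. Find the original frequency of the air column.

645 Hz

|f − 641| = 4, so the air column was at either 637 Hz or 645 Hz.
A longer pipe has a lower fundamental; the adjustment lowers the air column's frequency.
The beat rate fell, so the adjustment moved the air column toward 641 Hz — it must have started above the reference.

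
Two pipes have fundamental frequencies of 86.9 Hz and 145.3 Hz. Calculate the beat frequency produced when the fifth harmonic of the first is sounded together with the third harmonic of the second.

Fifth harmonic of the first: 5·86.9 = 434.5 Hz.
Third harmonic of the second: 3·145.3 = 435.9 Hz.
f_beat = |434.5 − 435.9| = 1.4 Hz.

1.4 Hz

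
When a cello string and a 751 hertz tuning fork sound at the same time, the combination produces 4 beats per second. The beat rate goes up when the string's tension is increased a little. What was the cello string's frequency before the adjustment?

|f − 751| = 4, so the cello string was at either 747 Hz or 755 Hz.
Higher tension means higher frequency; the adjustment raises the cello string's frequency.
The beat rate rose, so the adjustment moved the cello string further from 751 Hz — it was already above the reference.

755 Hz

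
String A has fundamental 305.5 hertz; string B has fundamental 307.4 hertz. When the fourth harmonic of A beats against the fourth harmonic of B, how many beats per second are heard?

7.6 Hz

Fourth harmonic of the first: 4·305.5 = 1222.0 Hz.
Fourth harmonic of the second: 4·307.4 = 1229.6 Hz.
f_beat = |1222.0 − 1229.6| = 7.6 Hz.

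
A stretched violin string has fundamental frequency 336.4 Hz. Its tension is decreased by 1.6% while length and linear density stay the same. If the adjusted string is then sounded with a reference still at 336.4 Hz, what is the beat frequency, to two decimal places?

For a string, f ∝ √T, so the new frequency is 336.4·√0.984 = 333.6979 Hz.
f_beat = |333.6979 − 336.4| = 2.70 Hz.

2.70 Hz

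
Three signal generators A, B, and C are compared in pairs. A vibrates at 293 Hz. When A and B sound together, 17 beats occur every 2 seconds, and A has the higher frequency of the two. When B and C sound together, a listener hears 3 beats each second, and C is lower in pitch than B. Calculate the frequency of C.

A–B: Beat frequency = 17/2 = 8.5 Hz.
B is below A, so f_B = 293 − 8.5 = 284.5 Hz.
C is below B, so f_C = 284.5 − 3 = 281.5 Hz.

281.5 Hz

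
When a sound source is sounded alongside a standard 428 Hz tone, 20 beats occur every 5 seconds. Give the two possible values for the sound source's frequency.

Beat frequency = 20/5 = 4 Hz.
|f − 428| = 4, so f = 428 ± 4.

424 Hz or 432 Hz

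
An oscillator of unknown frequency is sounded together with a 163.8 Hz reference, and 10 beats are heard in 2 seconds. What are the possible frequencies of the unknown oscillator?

Beat frequency = 10/2 = 5 Hz.
|f − 163.8| = 5, so f = 163.8 ± 5.

158.8 Hz or 168.8 Hz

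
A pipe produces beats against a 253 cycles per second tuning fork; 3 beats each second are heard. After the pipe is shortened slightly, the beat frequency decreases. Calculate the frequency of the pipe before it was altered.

250 Hz

|f − 253| = 3, so the pipe was at either 250 Hz or 256 Hz.
A shorter pipe has a higher fundamental; the adjustment raises the pipe's frequency.
The beat rate fell, so the adjustment moved the pipe toward 253 Hz — it must have started below the reference.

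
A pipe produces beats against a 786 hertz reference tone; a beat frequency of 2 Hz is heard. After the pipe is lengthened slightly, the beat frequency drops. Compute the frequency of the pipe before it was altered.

788 Hz

|f − 786| = 2, so the pipe was at either 784 Hz or 788 Hz.
A longer pipe has a lower fundamental; the adjustment lowers the pipe's frequency.
The beat rate fell, so the adjustment moved the pipe toward 786 Hz — it must have started above the reference.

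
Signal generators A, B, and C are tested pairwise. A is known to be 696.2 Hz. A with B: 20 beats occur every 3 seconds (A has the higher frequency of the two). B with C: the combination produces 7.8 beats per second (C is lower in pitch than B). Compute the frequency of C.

681.7333 Hz

A–B: Beat frequency = 20/3 = 6.6667 Hz.
B is below A, so f_B = 696.2 − 6.6667 = 689.5333 Hz.
C is below B, so f_C = 689.5333 − 7.8 = 681.7333 Hz.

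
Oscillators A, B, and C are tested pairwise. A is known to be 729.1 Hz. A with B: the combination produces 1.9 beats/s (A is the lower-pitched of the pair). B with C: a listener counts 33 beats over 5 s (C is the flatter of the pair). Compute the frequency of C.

724.4 Hz

B is above A, so f_B = 729.1 + 1.9 = 731 Hz.
B–C: Beat frequency = 33/5 = 6.6 Hz.
C is below B, so f_C = 731 − 6.6 = 724.4 Hz.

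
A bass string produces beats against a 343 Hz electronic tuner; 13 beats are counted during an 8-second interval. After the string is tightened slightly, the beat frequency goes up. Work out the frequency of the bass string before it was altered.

344.625 Hz

Beat frequency = 13/8 = 1.625 Hz.
|f − 343| = 1.625, so the bass string was at either 341.375 Hz or 344.625 Hz.
Increasing tension raises a string's frequency; the adjustment raises the bass string's frequency.
The beat rate rose, so the adjustment moved the bass string further from 343 Hz — it was already above the reference.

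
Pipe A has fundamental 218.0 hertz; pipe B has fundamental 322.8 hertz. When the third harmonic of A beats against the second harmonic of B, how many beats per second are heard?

Third harmonic of the first: 3·218.0 = 654.0 Hz.
Second harmonic of the second: 2·322.8 = 645.6 Hz.
f_beat = |654.0 − 645.6| = 8.4 Hz.

8.4 Hz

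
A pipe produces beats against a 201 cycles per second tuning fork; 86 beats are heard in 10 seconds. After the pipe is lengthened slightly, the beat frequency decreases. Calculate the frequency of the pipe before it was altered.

209.6 Hz

Beat frequency = 86/10 = 8.6 Hz.
|f − 201| = 8.6, so the pipe was at either 192.4 Hz or 209.6 Hz.
A longer pipe has a lower fundamental; the adjustment lowers the pipe's frequency.
The beat rate fell, so the adjustment moved the pipe toward 201 Hz — it must have started above the reference.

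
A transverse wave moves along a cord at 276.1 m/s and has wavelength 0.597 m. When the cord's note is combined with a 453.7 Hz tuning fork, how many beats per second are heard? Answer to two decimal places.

Source frequency f = v/λ = 276.1/0.597 = 462.4791 Hz.
f_beat = |462.4791 − 453.7| = 8.78 Hz.

8.78 Hz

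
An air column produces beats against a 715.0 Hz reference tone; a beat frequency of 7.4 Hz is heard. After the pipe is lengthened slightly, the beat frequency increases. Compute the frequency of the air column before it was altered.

|f − 715.0| = 7.4, so the air column was at either 707.6 Hz or 722.4 Hz.
A longer pipe has a lower fundamental; the adjustment lowers the air column's frequency.
The beat rate rose, so the adjustment moved the air column further from 715.0 Hz — it was already below the reference.

707.6 Hz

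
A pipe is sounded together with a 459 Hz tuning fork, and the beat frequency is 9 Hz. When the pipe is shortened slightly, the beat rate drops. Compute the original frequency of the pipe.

|f − 459| = 9, so the pipe was at either 450 Hz or 468 Hz.
A shorter pipe has a higher fundamental; the adjustment raises the pipe's frequency.
The beat rate fell, so the adjustment moved the pipe toward 459 Hz — it must have started below the reference.

450 Hz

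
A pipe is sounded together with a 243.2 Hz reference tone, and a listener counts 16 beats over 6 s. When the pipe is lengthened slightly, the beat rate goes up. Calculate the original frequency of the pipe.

240.5333 Hz

Beat frequency = 16/6 = 2.6667 Hz.
|f − 243.2| = 2.6667, so the pipe was at either 240.5333 Hz or 245.8667 Hz.
A longer pipe has a lower fundamental; the adjustment lowers the pipe's frequency.
The beat rate rose, so the adjustment moved the pipe further from 243.2 Hz — it was already below the reference.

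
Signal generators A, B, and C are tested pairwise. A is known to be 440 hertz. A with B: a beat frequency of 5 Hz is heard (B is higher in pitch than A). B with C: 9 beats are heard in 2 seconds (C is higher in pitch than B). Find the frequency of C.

449.5 Hz

B is above A, so f_B = 440 + 5 = 445 Hz.
B–C: Beat frequency = 9/2 = 4.5 Hz.
C is above B, so f_C = 445 + 4.5 = 449.5 Hz.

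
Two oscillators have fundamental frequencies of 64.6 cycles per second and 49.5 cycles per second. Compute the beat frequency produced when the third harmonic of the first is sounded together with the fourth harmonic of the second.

Third harmonic of the first: 3·64.6 = 193.8 Hz.
Fourth harmonic of the second: 4·49.5 = 198.0 Hz.
f_beat = |193.8 − 198.0| = 4.2 Hz.

4.2 Hz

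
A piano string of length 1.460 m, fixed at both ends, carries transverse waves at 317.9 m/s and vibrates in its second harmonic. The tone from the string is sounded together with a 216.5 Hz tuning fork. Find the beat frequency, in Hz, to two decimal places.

For a string fixed at both ends, f_n = n·v/(2L) = 2·317.9/(2·1.460) = 217.7397 Hz.
f_beat = |217.7397 − 216.5| = 1.24 Hz.

1.24 Hz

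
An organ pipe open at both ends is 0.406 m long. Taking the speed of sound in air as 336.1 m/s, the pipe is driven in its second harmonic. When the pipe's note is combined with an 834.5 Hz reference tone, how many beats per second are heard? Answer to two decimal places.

6.67 Hz

Open pipe: f_n = n·v/(2L) = 2·336.1/(2·0.406) = 827.8325 Hz.
f_beat = |827.8325 − 834.5| = 6.67 Hz.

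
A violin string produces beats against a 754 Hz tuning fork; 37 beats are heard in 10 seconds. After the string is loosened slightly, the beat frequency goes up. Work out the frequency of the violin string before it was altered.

Beat frequency = 37/10 = 3.7 Hz.
|f − 754| = 3.7, so the violin string was at either 750.3 Hz or 757.7 Hz.
Reducing tension lowers a string's frequency; the adjustment lowers the violin string's frequency.
The beat rate rose, so the adjustment moved the violin string further from 754 Hz — it was already below the reference.

750.3 Hz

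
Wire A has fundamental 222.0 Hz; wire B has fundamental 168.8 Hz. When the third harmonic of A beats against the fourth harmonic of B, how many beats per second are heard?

9.2 Hz

Third harmonic of the first: 3·222.0 = 666.0 Hz.
Fourth harmonic of the second: 4·168.8 = 675.2 Hz.
f_beat = |666.0 − 675.2| = 9.2 Hz.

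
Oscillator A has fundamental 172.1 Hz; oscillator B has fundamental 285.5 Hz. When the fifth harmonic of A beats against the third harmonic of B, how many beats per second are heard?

Fifth harmonic of the first: 5·172.1 = 860.5 Hz.
Third harmonic of the second: 3·285.5 = 856.5 Hz.
f_beat = |860.5 − 856.5| = 4.0 Hz.

4.0 Hz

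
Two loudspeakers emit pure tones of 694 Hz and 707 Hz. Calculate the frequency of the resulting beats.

13 Hz

f_beat = |f₁ − f₂|.
|694 − 707| = 13 Hz.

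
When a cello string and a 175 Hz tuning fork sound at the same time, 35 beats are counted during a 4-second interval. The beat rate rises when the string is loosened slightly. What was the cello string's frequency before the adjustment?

Beat frequency = 35/4 = 8.75 Hz.
|f − 175| = 8.75, so the cello string was at either 166.25 Hz or 183.75 Hz.
Reducing tension lowers a string's frequency; the adjustment lowers the cello string's frequency.
The beat rate rose, so the adjustment moved the cello string further from 175 Hz — it was already below the reference.

166.25 Hz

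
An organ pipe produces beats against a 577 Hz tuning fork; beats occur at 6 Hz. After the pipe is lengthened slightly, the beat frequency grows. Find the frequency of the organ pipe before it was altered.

|f − 577| = 6, so the organ pipe was at either 571 Hz or 583 Hz.
A longer pipe has a lower fundamental; the adjustment lowers the organ pipe's frequency.
The beat rate rose, so the adjustment moved the organ pipe further from 577 Hz — it was already below the reference.

571 Hz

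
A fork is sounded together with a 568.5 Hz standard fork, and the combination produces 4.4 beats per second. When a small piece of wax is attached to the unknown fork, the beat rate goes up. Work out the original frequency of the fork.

|f − 568.5| = 4.4, so the fork was at either 564.1 Hz or 572.9 Hz.
Loading a fork with wax lowers its frequency; the adjustment lowers the fork's frequency.
The beat rate rose, so the adjustment moved the fork further from 568.5 Hz — it was already below the reference.

564.1 Hz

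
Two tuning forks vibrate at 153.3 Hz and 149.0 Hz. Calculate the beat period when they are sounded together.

0.233 s

f_beat = |153.3 − 149.0| = 4.3 Hz.
Beat period T = 1 / f_beat = 1 / 4.3 s.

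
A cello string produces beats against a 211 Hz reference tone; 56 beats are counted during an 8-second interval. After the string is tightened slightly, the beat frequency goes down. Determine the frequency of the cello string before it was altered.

204 Hz

Beat frequency = 56/8 = 7 Hz.
|f − 211| = 7, so the cello string was at either 204 Hz or 218 Hz.
Increasing tension raises a string's frequency; the adjustment raises the cello string's frequency.
The beat rate fell, so the adjustment moved the cello string toward 211 Hz — it must have started below the reference.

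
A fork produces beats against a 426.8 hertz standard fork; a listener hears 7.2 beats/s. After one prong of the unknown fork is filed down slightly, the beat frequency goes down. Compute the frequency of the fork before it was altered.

|f − 426.8| = 7.2, so the fork was at either 419.6 Hz or 434 Hz.
Filing a prong removes mass and raises the fork's frequency; the adjustment raises the fork's frequency.
The beat rate fell, so the adjustment moved the fork toward 426.8 Hz — it must have started below the reference.

419.6 Hz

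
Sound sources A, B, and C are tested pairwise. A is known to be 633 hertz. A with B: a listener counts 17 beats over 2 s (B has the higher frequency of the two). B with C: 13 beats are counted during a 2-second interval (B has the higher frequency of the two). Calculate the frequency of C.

A–B: Beat frequency = 17/2 = 8.5 Hz.
B is above A, so f_B = 633 + 8.5 = 641.5 Hz.
B–C: Beat frequency = 13/2 = 6.5 Hz.
C is below B, so f_C = 641.5 − 6.5 = 635 Hz.

635 Hz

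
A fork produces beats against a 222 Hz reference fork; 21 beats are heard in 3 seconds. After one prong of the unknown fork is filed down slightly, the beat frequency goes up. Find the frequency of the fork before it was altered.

Beat frequency = 21/3 = 7 Hz.
|f − 222| = 7, so the fork was at either 215 Hz or 229 Hz.
Filing a prong removes mass and raises the fork's frequency; the adjustment raises the fork's frequency.
The beat rate rose, so the adjustment moved the fork further from 222 Hz — it was already above the reference.

229 Hz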